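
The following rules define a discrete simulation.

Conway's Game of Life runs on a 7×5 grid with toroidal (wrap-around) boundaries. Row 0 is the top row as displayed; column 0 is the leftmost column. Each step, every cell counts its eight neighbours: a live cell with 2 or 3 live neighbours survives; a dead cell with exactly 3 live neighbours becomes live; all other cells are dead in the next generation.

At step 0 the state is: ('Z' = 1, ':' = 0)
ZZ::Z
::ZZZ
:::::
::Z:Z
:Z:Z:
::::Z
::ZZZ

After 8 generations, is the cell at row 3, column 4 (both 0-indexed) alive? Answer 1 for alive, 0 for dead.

step 0: ZZ::Z
::ZZZ
:::::
::Z:Z
:Z:Z:
::::Z
::ZZZ
step 1: :Z:::
:ZZZZ
::Z:Z
::ZZ:
Z:ZZZ
Z:::Z
:ZZ::
step 2: :::::
:Z::Z
Z:::Z
Z::::
Z:Z::
:::::
:ZZ::
step 3: ZZZ::
::::Z
:Z::Z
Z::::
:Z:::
::Z::
:::::
step 4: ZZ:::
::ZZZ
::::Z
ZZ:::
:Z:::
:::::
::Z::
step 5: ZZ::Z
:ZZZZ
:ZZ:Z
ZZ:::
ZZ:::
:::::
:Z:::
step 6: ::::Z
:::::
::::Z
::::Z
ZZ:::
ZZ:::
:Z:::
step 7: :::::
:::::
:::::
::::Z
:Z::Z
::Z::
:Z:::
step 8: :::::
:::::
:::::
Z::::
Z::Z:
ZZZ::
:::::

0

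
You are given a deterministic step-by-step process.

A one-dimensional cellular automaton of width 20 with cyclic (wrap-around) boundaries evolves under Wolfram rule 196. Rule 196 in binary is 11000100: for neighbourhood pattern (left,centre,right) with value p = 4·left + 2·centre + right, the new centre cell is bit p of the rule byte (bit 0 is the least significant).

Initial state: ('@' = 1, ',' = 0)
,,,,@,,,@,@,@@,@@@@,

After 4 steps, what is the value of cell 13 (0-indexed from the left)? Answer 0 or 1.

1

gen 0: ,,,,@,,,@,@,@@,@@@@,
gen 1: ,,,,@,,,@,@,,@,,@@@,
gen 2: ,,,,@,,,@,@,,@,,,@@,
gen 3: ,,,,@,,,@,@,,@,,,,@,
gen 4: ,,,,@,,,@,@,,@,,,,@,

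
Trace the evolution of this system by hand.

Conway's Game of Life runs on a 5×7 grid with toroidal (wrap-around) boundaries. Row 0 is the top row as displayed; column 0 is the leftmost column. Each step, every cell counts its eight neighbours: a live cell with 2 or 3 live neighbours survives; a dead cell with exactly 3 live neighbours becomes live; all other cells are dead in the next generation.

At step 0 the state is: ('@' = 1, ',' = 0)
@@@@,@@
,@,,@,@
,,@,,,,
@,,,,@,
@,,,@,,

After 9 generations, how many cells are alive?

5

t=0: @@@@,@@
,@,,@,@
,,@,,,,
@,,,,@,
@,,,@,,
t=1: ,,@@,,,
,,,,@,@
@@,,,@@
,@,,,,@
,,@@@,,
t=2: ,,@,,@,
,@@@@,@
,@,,,,,
,@,@@,@
,@,,@,,
t=3: @,,,,@,
@@,@@@,
,@,,,,,
,@,@@@,
@@,,@,,
t=4: ,,@@,@,
@@@,@@,
,@,,,,@
,@,@@@,
@@@@,,,
t=5: ,,,,,@,
@,,,@@,
,,,,,,@
,,,@@@@
@,,,,@@
t=6: @,,,,,,
,,,,@@,
@,,@,,,
,,,,@,,
@,,,,,,
t=7: ,,,,,,@
,,,,@,@
,,,@,@,
,,,,,,,
,,,,,,,
t=8: ,,,,,@,
,,,,@,@
,,,,@@,
,,,,,,,
,,,,,,,
t=9: ,,,,,@,
,,,,@,@
,,,,@@,
,,,,,,,
,,,,,,,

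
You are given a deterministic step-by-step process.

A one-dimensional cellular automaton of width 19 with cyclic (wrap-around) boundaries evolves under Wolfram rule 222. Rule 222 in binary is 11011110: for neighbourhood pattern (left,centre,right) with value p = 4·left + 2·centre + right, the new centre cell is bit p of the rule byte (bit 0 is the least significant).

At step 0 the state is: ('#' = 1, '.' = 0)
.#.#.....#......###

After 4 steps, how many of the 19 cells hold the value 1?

16

t=0: .#.#.....#......###
t=1: .#.##...###....####
t=2: .#.###.#####..#####
t=3: .#.###.############
t=4: .#.###.############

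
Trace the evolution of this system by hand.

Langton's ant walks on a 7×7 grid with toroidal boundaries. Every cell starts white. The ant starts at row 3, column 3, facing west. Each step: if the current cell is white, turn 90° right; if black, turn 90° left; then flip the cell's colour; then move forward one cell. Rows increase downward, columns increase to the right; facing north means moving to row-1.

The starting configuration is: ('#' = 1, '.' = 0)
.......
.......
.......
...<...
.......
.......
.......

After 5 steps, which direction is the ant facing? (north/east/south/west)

[0] .......
.......
.......
...<...
.......
.......
.......
[1] .......
.......
...^...
...#...
.......
.......
.......
[2] .......
.......
...#>..
...#...
.......
.......
.......
[3] .......
.......
...##..
...#v..
.......
.......
.......
[4] .......
.......
...##..
...<#..
.......
.......
.......
[5] .......
.......
...##..
....#..
...v...
.......
.......

south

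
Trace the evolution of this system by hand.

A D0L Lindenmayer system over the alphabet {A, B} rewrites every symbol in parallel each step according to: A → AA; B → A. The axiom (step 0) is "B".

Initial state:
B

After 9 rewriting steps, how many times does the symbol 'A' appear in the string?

0) B
1) A
2) AA
3) AAAA
4) AAAAAAAA
5) AAAAAAAAAAAAAAAA
6) AAAAAAAAAAAAAAAAAAAAAAAAAAAAAAAA
7) AAAAAAAAAAAAAAAAAAAAAAAAAAAAAAAAAAAAAAAAAAAAAAAAAAAAAAAAAAAAAAAA
8) AAAAAAAAAAAAAAAAAAAAAAAAAAAAAAAAAAAAAAAAAAAAAAAAAAAAAAAAAA…AAAAAAAAAAAAAAAAAAAAAAAAAAAAAAAAAAAAAAAAAAAAAAAAAAAAAAAAAA  (len 128)
9) AAAAAAAAAAAAAAAAAAAAAAAAAAAAAAAAAAAAAAAAAAAAAAAAAAAAAAAAAA…AAAAAAAAAAAAAAAAAAAAAAAAAAAAAAAAAAAAAAAAAAAAAAAAAAAAAAAAAA  (len 256)

256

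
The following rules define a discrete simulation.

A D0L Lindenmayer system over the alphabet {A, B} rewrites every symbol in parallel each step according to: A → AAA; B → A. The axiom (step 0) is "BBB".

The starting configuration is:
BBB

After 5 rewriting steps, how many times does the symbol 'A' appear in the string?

gen 0: BBB
gen 1: AAA
gen 2: AAAAAAAAA
gen 3: AAAAAAAAAAAAAAAAAAAAAAAAAAA
gen 4: AAAAAAAAAAAAAAAAAAAAAAAAAAAAAAAAAAAAAAAAAAAAAAAAAAAAAAAAAAAAAAAAAAAAAAAAAAAAAAAAA
gen 5: AAAAAAAAAAAAAAAAAAAAAAAAAAAAAAAAAAAAAAAAAAAAAAAAAAAAAAAAAA…AAAAAAAAAAAAAAAAAAAAAAAAAAAAAAAAAAAAAAAAAAAAAAAAAAAAAAAAAA  (len 243)

243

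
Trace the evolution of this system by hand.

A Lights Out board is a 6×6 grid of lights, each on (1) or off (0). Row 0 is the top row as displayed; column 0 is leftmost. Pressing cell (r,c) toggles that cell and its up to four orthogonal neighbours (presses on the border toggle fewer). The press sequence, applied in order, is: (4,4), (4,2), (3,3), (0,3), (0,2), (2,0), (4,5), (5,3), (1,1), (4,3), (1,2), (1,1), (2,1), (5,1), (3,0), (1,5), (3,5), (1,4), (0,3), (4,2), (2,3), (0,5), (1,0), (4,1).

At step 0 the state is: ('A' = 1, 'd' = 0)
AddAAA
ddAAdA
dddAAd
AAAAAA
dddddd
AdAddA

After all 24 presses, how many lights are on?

[0] AddAAA
ddAAdA
dddAAd
AAAAAA
dddddd
AdAddA
[1] AddAAA
ddAAdA
dddAAd
AAAAdA
dddAAA
AdAdAA
[2] AddAAA
ddAAdA
dddAAd
AAdAdA
dAAdAA
AdddAA
[3] AddAAA
ddAAdA
ddddAd
AAAdAA
dAAAAA
AdddAA
[4] AdAddA
ddAddA
ddddAd
AAAdAA
dAAAAA
AdddAA
[5] AAdAdA
dddddA
ddddAd
AAAdAA
dAAAAA
AdddAA
[6] AAdAdA
AddddA
AAddAd
dAAdAA
dAAAAA
AdddAA
[7] AAdAdA
AddddA
AAddAd
dAAdAd
dAAAdd
AdddAd
[8] AAdAdA
AddddA
AAddAd
dAAdAd
dAAddd
AdAAdd
[9] AddAdA
dAAddA
AdddAd
dAAdAd
dAAddd
AdAAdd
[10] AddAdA
dAAddA
AdddAd
dAAAAd
dAdAAd
AdAddd
[11] AdAAdA
dddAdA
AdAdAd
dAAAAd
dAdAAd
AdAddd
[12] AAAAdA
AAAAdA
AAAdAd
dAAAAd
dAdAAd
AdAddd
[13] AAAAdA
AdAAdA
ddddAd
ddAAAd
dAdAAd
AdAddd
[14] AAAAdA
AdAAdA
ddddAd
ddAAAd
dddAAd
dAdddd
[15] AAAAdA
AdAAdA
AdddAd
AAAAAd
AddAAd
dAdddd
[16] AAAAdd
AdAAAd
AdddAA
AAAAAd
AddAAd
dAdddd
[17] AAAAdd
AdAAAd
AdddAd
AAAAdA
AddAAA
dAdddd
[18] AAAAAd
AdAddA
Addddd
AAAAdA
AddAAA
dAdddd
[19] AAdddd
AdAAdA
Addddd
AAAAdA
AddAAA
dAdddd
[20] AAdddd
AdAAdA
Addddd
AAdAdA
AAAdAA
dAAddd
[21] AAdddd
AdAddA
AdAAAd
AAdddA
AAAdAA
dAAddd
[22] AAddAA
AdAddd
AdAAAd
AAdddA
AAAdAA
dAAddd
[23] dAddAA
dAAddd
ddAAAd
AAdddA
AAAdAA
dAAddd
[24] dAddAA
dAAddd
ddAAAd
AddddA
ddddAA
ddAddd

13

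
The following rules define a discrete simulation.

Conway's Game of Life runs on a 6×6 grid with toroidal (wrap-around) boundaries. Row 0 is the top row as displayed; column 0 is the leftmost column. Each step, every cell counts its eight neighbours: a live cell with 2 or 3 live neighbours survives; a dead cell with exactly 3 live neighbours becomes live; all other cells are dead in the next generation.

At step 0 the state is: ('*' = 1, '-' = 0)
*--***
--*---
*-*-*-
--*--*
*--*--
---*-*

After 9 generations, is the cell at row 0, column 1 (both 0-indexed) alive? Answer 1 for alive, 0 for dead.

t=0: *--***
--*---
*-*-*-
--*--*
*--*--
---*-*
t=1: *-**-*
*-*---
--*--*
*-*-**
*-**-*
--**--
t=2: *---**
*-*-*-
--*-*-
--*---
*-----
------
t=3: **-**-
*---*-
--*--*
-*-*--
------
*-----
t=4: **-**-
*-*-*-
******
--*---
------
**---*
t=5: ---**-
------
*---*-
*-*-**
**----
-**-**
t=6: --****
---***
**-**-
---**-
------
-**-**
t=7: -*----
-*----
*-----
--****
--*--*
***--*
t=8: ------
**----
******
******
------
--*--*
t=9: **----
---**-
------
------
------
------

1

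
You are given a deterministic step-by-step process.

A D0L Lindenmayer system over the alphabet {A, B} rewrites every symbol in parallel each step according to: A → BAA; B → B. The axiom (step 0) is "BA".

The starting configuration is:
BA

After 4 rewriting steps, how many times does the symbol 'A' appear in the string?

0) BA
1) BBAA
2) BBBAABAA
3) BBBBAABAABBAABAA
4) BBBBBAABAABBAABAABBBAABAABBAABAA

16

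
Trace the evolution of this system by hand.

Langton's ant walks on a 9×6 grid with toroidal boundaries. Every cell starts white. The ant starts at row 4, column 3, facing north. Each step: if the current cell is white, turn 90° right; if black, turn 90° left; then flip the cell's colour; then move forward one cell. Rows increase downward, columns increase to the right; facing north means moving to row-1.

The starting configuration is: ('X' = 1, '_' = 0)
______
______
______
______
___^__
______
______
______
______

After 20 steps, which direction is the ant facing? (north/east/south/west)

0) ______
______
______
______
___^__
______
______
______
______
1) ______
______
______
______
___X>_
______
______
______
______
2) ______
______
______
______
___XX_
____v_
______
______
______
3) ______
______
______
______
___XX_
___<X_
______
______
______
4) ______
______
______
______
___^X_
___XX_
______
______
______
5) ______
______
______
______
__<_X_
___XX_
______
______
______
6) ______
______
______
__^___
__X_X_
___XX_
______
______
______
7) ______
______
______
__X>__
__X_X_
___XX_
______
______
______
8) ______
______
______
__XX__
__XvX_
___XX_
______
______
______
9) ______
______
______
__XX__
__<XX_
___XX_
______
______
______
10) ______
______
______
__XX__
___XX_
__vXX_
______
______
______
11) ______
______
______
__XX__
___XX_
_<XXX_
______
______
______
12) ______
______
______
__XX__
_^_XX_
_XXXX_
______
______
______
13) ______
______
______
__XX__
_X>XX_
_XXXX_
______
______
______
14) ______
______
______
__XX__
_XXXX_
_XvXX_
______
______
______
15) ______
______
______
__XX__
_XXXX_
_X_>X_
______
______
______
16) ______
______
______
__XX__
_XX^X_
_X__X_
______
______
______
17) ______
______
______
__XX__
_X<_X_
_X__X_
______
______
______
18) ______
______
______
__XX__
_X__X_
_Xv_X_
______
______
______
19) ______
______
______
__XX__
_X__X_
_<X_X_
______
______
______
20) ______
______
______
__XX__
_X__X_
__X_X_
_v____
______
______

south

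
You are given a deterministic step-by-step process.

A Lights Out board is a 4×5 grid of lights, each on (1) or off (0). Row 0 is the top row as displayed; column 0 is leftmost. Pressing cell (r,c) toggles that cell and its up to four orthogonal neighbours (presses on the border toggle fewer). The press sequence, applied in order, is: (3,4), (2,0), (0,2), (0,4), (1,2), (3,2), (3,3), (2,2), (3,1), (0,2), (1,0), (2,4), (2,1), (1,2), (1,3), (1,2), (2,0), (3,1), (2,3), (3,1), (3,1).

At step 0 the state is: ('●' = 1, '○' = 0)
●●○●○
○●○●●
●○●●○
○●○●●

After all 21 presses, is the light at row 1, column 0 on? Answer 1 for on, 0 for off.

k=0  ●●○●○
○●○●●
●○●●○
○●○●●
k=1  ●●○●○
○●○●●
●○●●●
○●○○○
k=2  ●●○●○
●●○●●
○●●●●
●●○○○
k=3  ●○●○○
●●●●●
○●●●●
●●○○○
k=4  ●○●●●
●●●●○
○●●●●
●●○○○
k=5  ●○○●●
●○○○○
○●○●●
●●○○○
k=6  ●○○●●
●○○○○
○●●●●
●○●●○
k=7  ●○○●●
●○○○○
○●●○●
●○○○●
k=8  ●○○●●
●○●○○
○○○●●
●○●○●
k=9  ●○○●●
●○●○○
○●○●●
○●○○●
k=10  ●●●○●
●○○○○
○●○●●
○●○○●
k=11  ○●●○●
○●○○○
●●○●●
○●○○●
k=12  ○●●○●
○●○○●
●●○○○
○●○○○
k=13  ○●●○●
○○○○●
○○●○○
○○○○○
k=14  ○●○○●
○●●●●
○○○○○
○○○○○
k=15  ○●○●●
○●○○○
○○○●○
○○○○○
k=16  ○●●●●
○○●●○
○○●●○
○○○○○
k=17  ○●●●●
●○●●○
●●●●○
●○○○○
k=18  ○●●●●
●○●●○
●○●●○
○●●○○
k=19  ○●●●●
●○●○○
●○○○●
○●●●○
k=20  ○●●●●
●○●○○
●●○○●
●○○●○
k=21  ○●●●●
●○●○○
●○○○●
○●●●○

1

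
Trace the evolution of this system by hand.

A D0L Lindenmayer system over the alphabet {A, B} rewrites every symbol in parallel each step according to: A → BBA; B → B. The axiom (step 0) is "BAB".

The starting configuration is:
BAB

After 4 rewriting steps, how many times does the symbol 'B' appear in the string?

10

t=0: BAB
t=1: BBBAB
t=2: BBBBBAB
t=3: BBBBBBBAB
t=4: BBBBBBBBBAB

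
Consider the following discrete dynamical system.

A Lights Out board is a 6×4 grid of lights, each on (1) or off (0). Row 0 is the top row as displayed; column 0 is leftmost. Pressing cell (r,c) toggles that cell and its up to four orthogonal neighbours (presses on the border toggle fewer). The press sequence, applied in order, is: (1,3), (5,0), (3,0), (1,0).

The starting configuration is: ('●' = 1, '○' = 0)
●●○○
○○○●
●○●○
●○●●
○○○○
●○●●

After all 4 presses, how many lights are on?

14

t=0: ●●○○
○○○●
●○●○
●○●●
○○○○
●○●●
t=1: ●●○●
○○●○
●○●●
●○●●
○○○○
●○●●
t=2: ●●○●
○○●○
●○●●
●○●●
●○○○
○●●●
t=3: ●●○●
○○●○
○○●●
○●●●
○○○○
○●●●
t=4: ○●○●
●●●○
●○●●
○●●●
○○○○
○●●●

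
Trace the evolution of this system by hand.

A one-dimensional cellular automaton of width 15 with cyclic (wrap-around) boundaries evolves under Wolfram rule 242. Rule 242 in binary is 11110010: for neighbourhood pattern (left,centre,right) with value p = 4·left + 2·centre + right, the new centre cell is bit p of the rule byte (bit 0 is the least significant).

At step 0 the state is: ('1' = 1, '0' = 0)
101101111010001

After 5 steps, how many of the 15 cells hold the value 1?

10

0) 101101111010001
1) 110110111101010
2) 011011011110101
3) 101101101111010
4) 010110110111101
5) 101011011011110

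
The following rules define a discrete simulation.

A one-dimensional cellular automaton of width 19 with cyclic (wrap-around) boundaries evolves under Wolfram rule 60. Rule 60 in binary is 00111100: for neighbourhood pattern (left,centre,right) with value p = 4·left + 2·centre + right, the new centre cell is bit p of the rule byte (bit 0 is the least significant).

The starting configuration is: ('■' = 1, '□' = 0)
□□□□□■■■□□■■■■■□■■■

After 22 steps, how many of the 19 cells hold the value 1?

t=0: □□□□□■■■□□■■■■■□■■■
t=1: ■□□□□■□□■□■□□□□■■□□
t=2: ■■□□□■■□■■■■□□□■□■□
t=3: ■□■□□■□■■□□□■□□■■■■
t=4: □■■■□■■■□■□□■■□■□□□
t=5: □■□□■■□□■■■□■□■■■□□
t=6: □■■□■□■□■□□■■■■□□■□
t=7: □■□■■■■■■■□■□□□■□■■
t=8: ■■■■□□□□□□■■■□□■■■□
t=9: ■□□□■□□□□□■□□■□■□□■
t=10: □■□□■■□□□□■■□■■■■□■
t=11: ■■■□■□■□□□■□■■□□□■■
t=12: □□□■■■■■□□■■■□■□□■□
t=13: □□□■□□□□■□■□□■■■□■■
t=14: ■□□■■□□□■■■■□■□□■■□
t=15: ■■□■□■□□■□□□■■■□■□■
t=16: □□■■■■■□■■□□■□□■■■■
t=17: ■□■□□□□■■□■□■■□■□□□
t=18: ■■■■□□□■□■■■■□■■■□□
t=19: ■□□□■□□■■■□□□■■□□■□
t=20: ■■□□■■□■□□■□□■□■□■■
t=21: □□■□■□■■■□■■□■■■■■□
t=22: □□■■■■■□□■■□■■□□□□■

10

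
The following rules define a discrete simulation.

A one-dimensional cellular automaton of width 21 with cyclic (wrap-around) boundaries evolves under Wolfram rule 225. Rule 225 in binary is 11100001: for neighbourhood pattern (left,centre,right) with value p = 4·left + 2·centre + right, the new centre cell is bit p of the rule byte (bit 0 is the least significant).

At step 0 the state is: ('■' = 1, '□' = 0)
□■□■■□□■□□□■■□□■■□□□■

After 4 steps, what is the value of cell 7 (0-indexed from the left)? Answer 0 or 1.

0

step 0: □■□■■□□■□□□■■□□■■□□□■
step 1: ■□■□■□□□□■□□■□□□■□■□□
step 2: □■□■□□■■□□□□□□■□□■□□□
step 3: □□■□□□□■□■■■■□□□□□□■■
step 4: □□□□■■□□■□■■■□■■■■□□■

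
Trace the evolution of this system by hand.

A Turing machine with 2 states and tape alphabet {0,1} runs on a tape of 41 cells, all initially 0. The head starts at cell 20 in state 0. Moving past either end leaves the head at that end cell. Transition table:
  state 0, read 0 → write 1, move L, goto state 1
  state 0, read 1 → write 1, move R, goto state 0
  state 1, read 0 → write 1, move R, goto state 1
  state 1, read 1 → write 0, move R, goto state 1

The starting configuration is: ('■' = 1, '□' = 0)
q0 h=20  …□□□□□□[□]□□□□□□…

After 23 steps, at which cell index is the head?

40

0) q0 h=20  …□□□□□□[□]□□□□□□…
1) q1 h=19  …□□□□□□[□]■□□□□□…
2) q1 h=20  …□□□□□■[■]□□□□□□…
3) q1 h=21  …□□□□■□[□]□□□□□□…
4) q1 h=22  …□□□■□■[□]□□□□□□…
5) q1 h=23  …□□■□■■[□]□□□□□□…
6) q1 h=24  …□■□■■■[□]□□□□□□…
7) q1 h=25  …■□■■■■[□]□□□□□□…
8) q1 h=26  …□■■■■■[□]□□□□□□…
9) q1 h=27  …■■■■■■[□]□□□□□□…
10) q1 h=28  …■■■■■■[□]□□□□□□…
11) q1 h=29  …■■■■■■[□]□□□□□□…
12) q1 h=30  …■■■■■■[□]□□□□□□…
13) q1 h=31  …■■■■■■[□]□□□□□□…
14) q1 h=32  …■■■■■■[□]□□□□□□…
15) q1 h=33  …■■■■■■[□]□□□□□□…
16) q1 h=34  …■■■■■■[□]□□□□□□|
17) q1 h=35  …■■■■■■[□]□□□□□|
18) q1 h=36  …■■■■■■[□]□□□□|
19) q1 h=37  …■■■■■■[□]□□□|
20) q1 h=38  …■■■■■■[□]□□|
21) q1 h=39  …■■■■■■[□]□|
22) q1 h=40  …■■■■■■[□]|
23) q1 h=40  …■■■■■■[■]|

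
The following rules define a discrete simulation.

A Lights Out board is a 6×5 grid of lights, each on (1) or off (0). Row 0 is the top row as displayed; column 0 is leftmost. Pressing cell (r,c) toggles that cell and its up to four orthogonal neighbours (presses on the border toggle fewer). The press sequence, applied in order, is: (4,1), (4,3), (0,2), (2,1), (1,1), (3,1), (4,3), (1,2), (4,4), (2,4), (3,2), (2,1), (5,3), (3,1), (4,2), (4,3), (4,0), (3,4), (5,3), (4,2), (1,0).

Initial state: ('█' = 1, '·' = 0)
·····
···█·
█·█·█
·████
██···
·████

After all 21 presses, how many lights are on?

17

step 0: ·····
···█·
█·█·█
·████
██···
·████
step 1: ·····
···█·
█·█·█
··███
··█··
··███
step 2: ·····
···█·
█·█·█
··█·█
···██
··█·█
step 3: ·███·
··██·
█·█·█
··█·█
···██
··█·█
step 4: ·███·
·███·
·█··█
·██·█
···██
··█·█
step 5: ··██·
█··█·
····█
·██·█
···██
··█·█
step 6: ··██·
█··█·
·█··█
█···█
·█·██
··█·█
step 7: ··██·
█··█·
·█··█
█··██
·██··
··███
step 8: ···█·
███··
·██·█
█··██
·██··
··███
step 9: ···█·
███··
·██·█
█··█·
·████
··██·
step 10: ···█·
███·█
·███·
█··██
·████
··██·
step 11: ···█·
███·█
·█·█·
███·█
·█·██
··██·
step 12: ···█·
█·█·█
█·██·
█·█·█
·█·██
··██·
step 13: ···█·
█·█·█
█·██·
█·█·█
·█··█
····█
step 14: ···█·
█·█·█
████·
·█··█
····█
····█
step 15: ···█·
█·█·█
████·
·██·█
·████
··█·█
step 16: ···█·
█·█·█
████·
·████
·█···
··███
step 17: ···█·
█·█·█
████·
█████
█····
█·███
step 18: ···█·
█·█·█
█████
███··
█···█
█·███
step 19: ···█·
█·█·█
█████
███··
█··██
█····
step 20: ···█·
█·█·█
█████
██···
███·█
█·█··
step 21: █··█·
·██·█
·████
██···
███·█
█·█··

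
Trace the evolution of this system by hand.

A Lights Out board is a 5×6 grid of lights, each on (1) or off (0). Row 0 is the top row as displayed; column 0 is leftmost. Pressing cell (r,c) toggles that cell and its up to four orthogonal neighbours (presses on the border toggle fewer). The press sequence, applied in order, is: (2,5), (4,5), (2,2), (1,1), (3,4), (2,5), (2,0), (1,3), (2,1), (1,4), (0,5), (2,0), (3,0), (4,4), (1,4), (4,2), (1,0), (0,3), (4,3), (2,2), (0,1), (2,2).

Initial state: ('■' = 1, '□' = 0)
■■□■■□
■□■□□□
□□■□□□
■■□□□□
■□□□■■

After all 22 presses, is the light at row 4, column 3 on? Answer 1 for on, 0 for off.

1

0) ■■□■■□
■□■□□□
□□■□□□
■■□□□□
■□□□■■
1) ■■□■■□
■□■□□■
□□■□■■
■■□□□■
■□□□■■
2) ■■□■■□
■□■□□■
□□■□■■
■■□□□□
■□□□□□
3) ■■□■■□
■□□□□■
□■□■■■
■■■□□□
■□□□□□
4) ■□□■■□
□■■□□■
□□□■■■
■■■□□□
■□□□□□
5) ■□□■■□
□■■□□■
□□□■□■
■■■■■■
■□□□■□
6) ■□□■■□
□■■□□□
□□□■■□
■■■■■□
■□□□■□
7) ■□□■■□
■■■□□□
■■□■■□
□■■■■□
■□□□■□
8) ■□□□■□
■■□■■□
■■□□■□
□■■■■□
■□□□■□
9) ■□□□■□
■□□■■□
□□■□■□
□□■■■□
■□□□■□
10) ■□□□□□
■□□□□■
□□■□□□
□□■■■□
■□□□■□
11) ■□□□■■
■□□□□□
□□■□□□
□□■■■□
■□□□■□
12) ■□□□■■
□□□□□□
■■■□□□
■□■■■□
■□□□■□
13) ■□□□■■
□□□□□□
□■■□□□
□■■■■□
□□□□■□
14) ■□□□■■
□□□□□□
□■■□□□
□■■■□□
□□□■□■
15) ■□□□□■
□□□■■■
□■■□■□
□■■■□□
□□□■□■
16) ■□□□□■
□□□■■■
□■■□■□
□■□■□□
□■■□□■
17) □□□□□■
■■□■■■
■■■□■□
□■□■□□
□■■□□■
18) □□■■■■
■■□□■■
■■■□■□
□■□■□□
□■■□□■
19) □□■■■■
■■□□■■
■■■□■□
□■□□□□
□■□■■■
20) □□■■■■
■■■□■■
■□□■■□
□■■□□□
□■□■■■
21) ■■□■■■
■□■□■■
■□□■■□
□■■□□□
□■□■■■
22) ■■□■■■
■□□□■■
■■■□■□
□■□□□□
□■□■■■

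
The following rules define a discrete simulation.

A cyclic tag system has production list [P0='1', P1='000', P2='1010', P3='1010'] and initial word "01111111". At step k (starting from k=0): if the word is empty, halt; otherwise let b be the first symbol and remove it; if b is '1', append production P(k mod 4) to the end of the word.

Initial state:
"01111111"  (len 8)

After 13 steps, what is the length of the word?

22

t=0: "01111111"  (len 8)
t=1: "1111111"  (len 7)
t=2: "111111000"  (len 9)
t=3: "111110001010"  (len 12)
t=4: "111100010101010"  (len 15)
t=5: "111000101010101"  (len 15)
t=6: "11000101010101000"  (len 17)
t=7: "10001010101010001010"  (len 20)
t=8: "00010101010100010101010"  (len 23)
t=9: "0010101010100010101010"  (len 22)
t=10: "010101010100010101010"  (len 21)
t=11: "10101010100010101010"  (len 20)
t=12: "01010101000101010101010"  (len 23)
t=13: "1010101000101010101010"  (len 22)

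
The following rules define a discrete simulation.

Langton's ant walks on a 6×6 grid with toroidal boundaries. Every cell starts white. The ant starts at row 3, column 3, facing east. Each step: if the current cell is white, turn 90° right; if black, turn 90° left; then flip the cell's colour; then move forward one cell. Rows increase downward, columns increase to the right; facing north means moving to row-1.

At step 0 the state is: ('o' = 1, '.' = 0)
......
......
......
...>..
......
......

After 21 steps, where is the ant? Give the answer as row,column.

0,1

gen 0: ......
......
......
...>..
......
......
gen 1: ......
......
......
...o..
...v..
......
gen 2: ......
......
......
...o..
..<o..
......
gen 3: ......
......
......
..^o..
..oo..
......
gen 4: ......
......
......
..o>..
..oo..
......
gen 5: ......
......
...^..
..o...
..oo..
......
gen 6: ......
......
...o>.
..o...
..oo..
......
gen 7: ......
......
...oo.
..o.v.
..oo..
......
gen 8: ......
......
...oo.
..o<o.
..oo..
......
gen 9: ......
......
...^o.
..ooo.
..oo..
......
gen 10: ......
......
..<.o.
..ooo.
..oo..
......
gen 11: ......
..^...
..o.o.
..ooo.
..oo..
......
gen 12: ......
..o>..
..o.o.
..ooo.
..oo..
......
gen 13: ......
..oo..
..ovo.
..ooo.
..oo..
......
gen 14: ......
..oo..
..<oo.
..ooo.
..oo..
......
gen 15: ......
..oo..
...oo.
..voo.
..oo..
......
gen 16: ......
..oo..
...oo.
...>o.
..oo..
......
gen 17: ......
..oo..
...^o.
....o.
..oo..
......
gen 18: ......
..oo..
..<.o.
....o.
..oo..
......
gen 19: ......
..^o..
..o.o.
....o.
..oo..
......
gen 20: ......
.<.o..
..o.o.
....o.
..oo..
......
gen 21: .^....
.o.o..
..o.o.
....o.
..oo..
......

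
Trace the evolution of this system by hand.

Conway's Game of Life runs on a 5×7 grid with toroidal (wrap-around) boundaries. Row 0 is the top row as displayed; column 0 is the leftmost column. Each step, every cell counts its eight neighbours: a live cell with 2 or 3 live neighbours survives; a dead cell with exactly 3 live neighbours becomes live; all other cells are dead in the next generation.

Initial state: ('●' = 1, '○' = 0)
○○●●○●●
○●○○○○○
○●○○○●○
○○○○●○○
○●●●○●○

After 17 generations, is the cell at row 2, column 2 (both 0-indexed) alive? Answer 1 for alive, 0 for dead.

0

0) ○○●●○●●
○●○○○○○
○●○○○●○
○○○○●○○
○●●●○●○
1) ●○○●○●●
●●○○●●●
○○○○○○○
○●○●●●○
○●○○○●●
2) ○○●○○○○
○●○○●○○
○●●●○○○
●○●○●●●
○●○●○○○
3) ○●●●○○○
○●○○○○○
○○○○○○●
●○○○●●●
●●○●●●●
4) ○○○●○●●
●●○○○○○
○○○○○○●
○●○●○○○
○○○○○○○
5) ●○○○○○●
●○○○○●○
○●●○○○○
○○○○○○○
○○●○●○○
6) ●●○○○●●
●○○○○○○
○●○○○○○
○●●●○○○
○○○○○○○
7) ●●○○○○●
○○○○○○○
●●○○○○○
○●●○○○○
○○○○○○●
8) ●○○○○○●
○○○○○○●
●●●○○○○
○●●○○○○
○○●○○○●
9) ●○○○○●●
○○○○○○●
●○●○○○○
○○○●○○○
○○●○○○●
10) ●○○○○●○
○●○○○●○
○○○○○○○
○●●●○○○
●○○○○●●
11) ●●○○●●○
○○○○○○●
○●○○○○○
●●●○○○●
●○●○●●○
12) ●●○●●○○
○●○○○●●
○●●○○○●
○○●●○●●
○○●○●○○
13) ●●○●●○●
○○○●●●●
○●○●●○○
●○○○●●●
●○○○○○●
14) ○●●●○○○
○●○○○○●
○○●○○○○
○●○●●○○
○○○●○○○
15) ●●○●○○○
●●○●○○○
●●●●○○○
○○○●●○○
○●○○○○○
16) ○○○○○○○
○○○●●○●
●○○○○○○
●○○●●○○
●●○●●○○
17) ●○●○○●○
○○○○○○○
●○○○○●●
●○●●●○●
●●●●●○○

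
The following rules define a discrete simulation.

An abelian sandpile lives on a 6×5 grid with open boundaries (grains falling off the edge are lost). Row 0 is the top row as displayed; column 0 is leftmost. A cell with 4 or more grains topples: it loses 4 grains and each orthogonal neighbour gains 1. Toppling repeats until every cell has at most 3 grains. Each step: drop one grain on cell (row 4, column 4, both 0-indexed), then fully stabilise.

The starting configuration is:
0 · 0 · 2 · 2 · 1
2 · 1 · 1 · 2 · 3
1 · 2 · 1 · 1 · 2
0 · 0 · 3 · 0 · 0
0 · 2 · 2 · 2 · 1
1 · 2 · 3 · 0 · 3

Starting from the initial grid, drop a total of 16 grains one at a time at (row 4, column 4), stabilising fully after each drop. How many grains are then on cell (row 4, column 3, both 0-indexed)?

3

step 0: 0 · 0 · 2 · 2 · 1
2 · 1 · 1 · 2 · 3
1 · 2 · 1 · 1 · 2
0 · 0 · 3 · 0 · 0
0 · 2 · 2 · 2 · 1
1 · 2 · 3 · 0 · 3
step 1: 0 · 0 · 2 · 2 · 1
2 · 1 · 1 · 2 · 3
1 · 2 · 1 · 1 · 2
0 · 0 · 3 · 0 · 0
0 · 2 · 2 · 2 · 2
1 · 2 · 3 · 0 · 3
step 2: 0 · 0 · 2 · 2 · 1
2 · 1 · 1 · 2 · 3
1 · 2 · 1 · 1 · 2
0 · 0 · 3 · 0 · 0
0 · 2 · 2 · 2 · 3
1 · 2 · 3 · 0 · 3
step 3: 0 · 0 · 2 · 2 · 1
2 · 1 · 1 · 2 · 3
1 · 2 · 1 · 1 · 2
0 · 0 · 3 · 0 · 1
0 · 2 · 2 · 3 · 1
1 · 2 · 3 · 1 · 0
step 4: 0 · 0 · 2 · 2 · 1
2 · 1 · 1 · 2 · 3
1 · 2 · 1 · 1 · 2
0 · 0 · 3 · 0 · 1
0 · 2 · 2 · 3 · 2
1 · 2 · 3 · 1 · 0
step 5: 0 · 0 · 2 · 2 · 1
2 · 1 · 1 · 2 · 3
1 · 2 · 1 · 1 · 2
0 · 0 · 3 · 0 · 1
0 · 2 · 2 · 3 · 3
1 · 2 · 3 · 1 · 0
step 6: 0 · 0 · 2 · 2 · 1
2 · 1 · 1 · 2 · 3
1 · 2 · 1 · 1 · 2
0 · 0 · 3 · 1 · 2
0 · 2 · 3 · 0 · 1
1 · 2 · 3 · 2 · 1
step 7: 0 · 0 · 2 · 2 · 1
2 · 1 · 1 · 2 · 3
1 · 2 · 1 · 1 · 2
0 · 0 · 3 · 1 · 2
0 · 2 · 3 · 0 · 2
1 · 2 · 3 · 2 · 1
step 8: 0 · 0 · 2 · 2 · 1
2 · 1 · 1 · 2 · 3
1 · 2 · 1 · 1 · 2
0 · 0 · 3 · 1 · 2
0 · 2 · 3 · 0 · 3
1 · 2 · 3 · 2 · 1
step 9: 0 · 0 · 2 · 2 · 1
2 · 1 · 1 · 2 · 3
1 · 2 · 1 · 1 · 2
0 · 0 · 3 · 1 · 3
0 · 2 · 3 · 1 · 0
1 · 2 · 3 · 2 · 2
step 10: 0 · 0 · 2 · 2 · 1
2 · 1 · 1 · 2 · 3
1 · 2 · 1 · 1 · 2
0 · 0 · 3 · 1 · 3
0 · 2 · 3 · 1 · 1
1 · 2 · 3 · 2 · 2
step 11: 0 · 0 · 2 · 2 · 1
2 · 1 · 1 · 2 · 3
1 · 2 · 1 · 1 · 2
0 · 0 · 3 · 1 · 3
0 · 2 · 3 · 1 · 2
1 · 2 · 3 · 2 · 2
step 12: 0 · 0 · 2 · 2 · 1
2 · 1 · 1 · 2 · 3
1 · 2 · 1 · 1 · 2
0 · 0 · 3 · 1 · 3
0 · 2 · 3 · 1 · 3
1 · 2 · 3 · 2 · 2
step 13: 0 · 0 · 2 · 2 · 1
2 · 1 · 1 · 2 · 3
1 · 2 · 1 · 1 · 3
0 · 0 · 3 · 2 · 0
0 · 2 · 3 · 2 · 1
1 · 2 · 3 · 2 · 3
step 14: 0 · 0 · 2 · 2 · 1
2 · 1 · 1 · 2 · 3
1 · 2 · 1 · 1 · 3
0 · 0 · 3 · 2 · 0
0 · 2 · 3 · 2 · 2
1 · 2 · 3 · 2 · 3
step 15: 0 · 0 · 2 · 2 · 1
2 · 1 · 1 · 2 · 3
1 · 2 · 1 · 1 · 3
0 · 0 · 3 · 2 · 0
0 · 2 · 3 · 2 · 3
1 · 2 · 3 · 2 · 3
step 16: 0 · 0 · 2 · 2 · 1
2 · 1 · 1 · 2 · 3
1 · 2 · 1 · 1 · 3
0 · 0 · 3 · 2 · 1
0 · 2 · 3 · 3 · 1
1 · 2 · 3 · 3 · 0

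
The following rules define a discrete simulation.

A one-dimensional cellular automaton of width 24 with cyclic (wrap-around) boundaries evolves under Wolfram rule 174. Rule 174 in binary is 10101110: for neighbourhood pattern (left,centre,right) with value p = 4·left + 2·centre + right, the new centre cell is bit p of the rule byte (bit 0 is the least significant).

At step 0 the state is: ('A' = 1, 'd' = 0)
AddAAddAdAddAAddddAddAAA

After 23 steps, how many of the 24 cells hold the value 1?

t=0: AddAAddAdAddAAddddAddAAA
t=1: ddAAddAAAAdAAddddAAdAAAA
t=2: dAAddAAAAdAAddddAAdAAAAd
t=3: AAddAAAAdAAddddAAdAAAAdd
t=4: AddAAAAdAAddddAAdAAAAddA
t=5: ddAAAAdAAddddAAdAAAAddAA
t=6: dAAAAdAAddddAAdAAAAddAAd
t=7: AAAAdAAddddAAdAAAAddAAdd
t=8: AAAdAAddddAAdAAAAddAAddA
t=9: AAdAAddddAAdAAAAddAAddAA
t=10: AdAAddddAAdAAAAddAAddAAA
t=11: dAAddddAAdAAAAddAAddAAAA
t=12: AAddddAAdAAAAddAAddAAAAd
t=13: AddddAAdAAAAddAAddAAAAdA
t=14: ddddAAdAAAAddAAddAAAAdAA
t=15: dddAAdAAAAddAAddAAAAdAAd
t=16: ddAAdAAAAddAAddAAAAdAAdd
t=17: dAAdAAAAddAAddAAAAdAAddd
t=18: AAdAAAAddAAddAAAAdAAdddd
t=19: AdAAAAddAAddAAAAdAAddddA
t=20: dAAAAddAAddAAAAdAAddddAA
t=21: AAAAddAAddAAAAdAAddddAAd
t=22: AAAddAAddAAAAdAAddddAAdA
t=23: AAddAAddAAAAdAAddddAAdAA

14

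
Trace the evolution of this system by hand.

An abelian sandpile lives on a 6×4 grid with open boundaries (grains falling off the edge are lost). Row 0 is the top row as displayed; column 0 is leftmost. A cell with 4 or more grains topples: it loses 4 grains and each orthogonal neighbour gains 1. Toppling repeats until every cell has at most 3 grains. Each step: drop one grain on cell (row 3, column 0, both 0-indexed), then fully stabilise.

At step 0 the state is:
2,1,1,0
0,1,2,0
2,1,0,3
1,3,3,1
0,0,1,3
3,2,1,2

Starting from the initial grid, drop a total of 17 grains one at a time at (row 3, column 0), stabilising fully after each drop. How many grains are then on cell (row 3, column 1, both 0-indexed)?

t=0: 2,1,1,0
0,1,2,0
2,1,0,3
1,3,3,1
0,0,1,3
3,2,1,2
t=1: 2,1,1,0
0,1,2,0
2,1,0,3
2,3,3,1
0,0,1,3
3,2,1,2
t=2: 2,1,1,0
0,1,2,0
2,1,0,3
3,3,3,1
0,0,1,3
3,2,1,2
t=3: 2,1,1,0
0,1,2,0
3,2,1,3
1,1,0,2
1,1,2,3
3,2,1,2
t=4: 2,1,1,0
0,1,2,0
3,2,1,3
2,1,0,2
1,1,2,3
3,2,1,2
t=5: 2,1,1,0
0,1,2,0
3,2,1,3
3,1,0,2
1,1,2,3
3,2,1,2
t=6: 2,1,1,0
1,1,2,0
0,3,1,3
1,2,0,2
2,1,2,3
3,2,1,2
t=7: 2,1,1,0
1,1,2,0
0,3,1,3
2,2,0,2
2,1,2,3
3,2,1,2
t=8: 2,1,1,0
1,1,2,0
0,3,1,3
3,2,0,2
2,1,2,3
3,2,1,2
t=9: 2,1,1,0
1,1,2,0
1,3,1,3
0,3,0,2
3,1,2,3
3,2,1,2
t=10: 2,1,1,0
1,1,2,0
1,3,1,3
1,3,0,2
3,1,2,3
3,2,1,2
t=11: 2,1,1,0
1,1,2,0
1,3,1,3
2,3,0,2
3,1,2,3
3,2,1,2
t=12: 2,1,1,0
1,1,2,0
1,3,1,3
3,3,0,2
3,1,2,3
3,2,1,2
t=13: 2,1,1,0
1,2,2,0
3,0,2,3
2,1,1,2
1,3,2,3
0,3,1,2
t=14: 2,1,1,0
1,2,2,0
3,0,2,3
3,1,1,2
1,3,2,3
0,3,1,2
t=15: 2,1,1,0
2,2,2,0
0,1,2,3
1,2,1,2
2,3,2,3
0,3,1,2
t=16: 2,1,1,0
2,2,2,0
0,1,2,3
2,2,1,2
2,3,2,3
0,3,1,2
t=17: 2,1,1,0
2,2,2,0
0,1,2,3
3,2,1,2
2,3,2,3
0,3,1,2

2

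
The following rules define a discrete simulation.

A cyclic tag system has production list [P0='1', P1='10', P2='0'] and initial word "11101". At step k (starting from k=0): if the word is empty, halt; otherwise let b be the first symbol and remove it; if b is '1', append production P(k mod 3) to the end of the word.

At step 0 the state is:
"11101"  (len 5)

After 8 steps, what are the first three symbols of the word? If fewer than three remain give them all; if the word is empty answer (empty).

010

step 0: "11101"  (len 5)
step 1: "11011"  (len 5)
step 2: "101110"  (len 6)
step 3: "011100"  (len 6)
step 4: "11100"  (len 5)
step 5: "110010"  (len 6)
step 6: "100100"  (len 6)
step 7: "001001"  (len 6)
step 8: "01001"  (len 5)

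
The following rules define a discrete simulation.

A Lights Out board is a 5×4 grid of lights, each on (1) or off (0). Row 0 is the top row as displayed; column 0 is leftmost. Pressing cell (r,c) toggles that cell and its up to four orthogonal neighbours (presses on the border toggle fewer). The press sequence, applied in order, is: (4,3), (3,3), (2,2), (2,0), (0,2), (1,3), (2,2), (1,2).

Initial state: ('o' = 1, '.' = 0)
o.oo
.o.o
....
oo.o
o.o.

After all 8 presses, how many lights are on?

14

[0] o.oo
.o.o
....
oo.o
o.o.
[1] o.oo
.o.o
....
oo..
o..o
[2] o.oo
.o.o
...o
oooo
o...
[3] o.oo
.ooo
.oo.
oo.o
o...
[4] o.oo
oooo
o.o.
.o.o
o...
[5] oo..
oo.o
o.o.
.o.o
o...
[6] oo.o
ooo.
o.oo
.o.o
o...
[7] oo.o
oo..
oo..
.ooo
o...
[8] oooo
o.oo
ooo.
.ooo
o...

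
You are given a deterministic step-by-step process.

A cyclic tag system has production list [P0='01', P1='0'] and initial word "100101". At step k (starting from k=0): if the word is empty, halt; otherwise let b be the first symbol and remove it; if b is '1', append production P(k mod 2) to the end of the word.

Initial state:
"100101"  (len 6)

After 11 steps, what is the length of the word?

[0] "100101"  (len 6)
[1] "0010101"  (len 7)
[2] "010101"  (len 6)
[3] "10101"  (len 5)
[4] "01010"  (len 5)
[5] "1010"  (len 4)
[6] "0100"  (len 4)
[7] "100"  (len 3)
[8] "000"  (len 3)
[9] "00"  (len 2)
[10] "0"  (len 1)
[11] (halted — word empty)

0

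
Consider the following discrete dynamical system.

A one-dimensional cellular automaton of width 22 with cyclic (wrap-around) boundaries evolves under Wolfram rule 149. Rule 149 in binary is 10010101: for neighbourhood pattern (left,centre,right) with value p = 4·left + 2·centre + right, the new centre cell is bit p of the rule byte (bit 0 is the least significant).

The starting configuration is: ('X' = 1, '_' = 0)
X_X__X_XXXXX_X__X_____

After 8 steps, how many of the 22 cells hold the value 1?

step 0: X_X__X_XXXXX_X__X_____
step 1: X_XX_X__XXX__XX_XXXXX_
step 2: X____XX__X_X_____XXX__
step 3: XXXX___X_X_XXXXX__X_X_
step 4: _XX_XX_X_X__XXX_X_X_X_
step 5: _______X_XX__X__X_X_XX
step 6: XXXXXX_X___X_XX_X_X___
step 7: _XXXX__XXX_X____X_XXX_
step 8: __XX_X__X__XXXX_X__X_X

11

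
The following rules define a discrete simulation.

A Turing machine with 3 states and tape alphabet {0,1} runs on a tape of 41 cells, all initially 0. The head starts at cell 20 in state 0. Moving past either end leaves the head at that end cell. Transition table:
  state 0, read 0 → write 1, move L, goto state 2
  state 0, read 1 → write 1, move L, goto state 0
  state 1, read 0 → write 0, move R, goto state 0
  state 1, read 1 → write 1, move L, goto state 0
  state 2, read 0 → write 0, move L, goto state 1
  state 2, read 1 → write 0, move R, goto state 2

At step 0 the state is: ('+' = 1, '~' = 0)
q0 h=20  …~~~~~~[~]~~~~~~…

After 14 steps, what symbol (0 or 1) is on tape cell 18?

[0] q0 h=20  …~~~~~~[~]~~~~~~…
[1] q2 h=19  …~~~~~~[~]+~~~~~…
[2] q1 h=18  …~~~~~~[~]~+~~~~…
[3] q0 h=19  …~~~~~~[~]+~~~~~…
[4] q2 h=18  …~~~~~~[~]++~~~~…
[5] q1 h=17  …~~~~~~[~]~++~~~…
[6] q0 h=18  …~~~~~~[~]++~~~~…
[7] q2 h=17  …~~~~~~[~]+++~~~…
[8] q1 h=16  …~~~~~~[~]~+++~~…
[9] q0 h=17  …~~~~~~[~]+++~~~…
[10] q2 h=16  …~~~~~~[~]++++~~…
[11] q1 h=15  …~~~~~~[~]~++++~…
[12] q0 h=16  …~~~~~~[~]++++~~…
[13] q2 h=15  …~~~~~~[~]+++++~…
[14] q1 h=14  …~~~~~~[~]~+++++…

1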